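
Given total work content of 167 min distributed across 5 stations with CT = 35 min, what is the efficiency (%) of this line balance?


Formula: Efficiency = Sum of Task Times / (N_stations * CT) * 100
Total station capacity = 5 stations * 35 min = 175 min
Efficiency = 167 / 175 * 100 = 95.4%

95.4%


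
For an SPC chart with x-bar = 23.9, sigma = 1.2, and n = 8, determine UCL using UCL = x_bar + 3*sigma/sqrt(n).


UCL = 23.9 + 3 * 1.2 / sqrt(8)

25.17


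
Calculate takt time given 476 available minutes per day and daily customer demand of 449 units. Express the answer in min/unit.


Formula: Takt Time = Available Production Time / Customer Demand
Takt = 476 min/day / 449 units/day
Takt = 1.06 min/unit

1.06 min/unit


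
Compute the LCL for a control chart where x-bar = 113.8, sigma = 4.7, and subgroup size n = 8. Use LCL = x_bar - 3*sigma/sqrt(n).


LCL = 113.8 - 3 * 4.7 / sqrt(8)

108.81


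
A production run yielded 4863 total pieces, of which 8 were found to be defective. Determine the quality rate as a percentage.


Formula: Quality Rate = Good Pieces / Total Pieces * 100
Good pieces = 4863 - 8 = 4855
QR = 4855 / 4863 * 100 = 99.8%

99.8%


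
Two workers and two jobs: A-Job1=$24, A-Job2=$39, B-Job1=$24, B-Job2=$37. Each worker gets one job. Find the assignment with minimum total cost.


Option 1: A->1 + B->2 = $24 + $37 = $61
Option 2: A->2 + B->1 = $39 + $24 = $63
Min cost = min($61, $63) = $61

$61


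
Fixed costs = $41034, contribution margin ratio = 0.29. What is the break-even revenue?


Formula: BER = Fixed Costs / Contribution Margin Ratio
BER = $41034 / 0.29
BER = $141496.55 (to the nearest cent)

$141496.55


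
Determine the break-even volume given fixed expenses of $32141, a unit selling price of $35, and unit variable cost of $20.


Formula: BEQ = Fixed Costs / (Price - Variable Cost)
Contribution margin = $35 - $20 = $15/unit
BEQ = ceil($32141 / $15/unit) = ceil(2142.73) = 2143 units

2143 units


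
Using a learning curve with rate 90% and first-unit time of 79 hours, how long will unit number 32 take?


Formula: T_n = T_1 * (learning_rate)^(log2(n)) where learning_rate = rate/100
Doublings = log2(32) = 5
T_n = 79 * 0.9^5
T_n = 79 * 0.5905 = 46.6 hours

46.6 hours


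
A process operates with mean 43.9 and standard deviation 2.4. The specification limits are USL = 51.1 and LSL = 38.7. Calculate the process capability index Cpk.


Cpu = (51.1 - 43.9) / (3 * 2.4) = 1.0
Cpl = (43.9 - 38.7) / (3 * 2.4) = 0.72
Cpk = min(1.0, 0.72) = 0.72

0.72


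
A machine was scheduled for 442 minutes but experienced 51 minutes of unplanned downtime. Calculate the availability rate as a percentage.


Formula: Availability = (Planned Time - Downtime) / Planned Time * 100
Uptime = 442 - 51 = 391 min
Availability = 391 / 442 * 100 = 88.5%

88.5%


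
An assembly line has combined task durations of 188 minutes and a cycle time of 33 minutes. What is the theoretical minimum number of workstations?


Formula: N_min = ceil(Sum of Task Times / Cycle Time)
N_min = ceil(188 min / 33 min) = ceil(5.697)
N_min = 6 stations

6


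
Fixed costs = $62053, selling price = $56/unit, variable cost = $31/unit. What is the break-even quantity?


Formula: BEQ = Fixed Costs / (Price - Variable Cost)
Contribution margin = $56 - $31 = $25/unit
BEQ = ceil($62053 / $25/unit) = ceil(2482.12) = 2483 units

2483 units


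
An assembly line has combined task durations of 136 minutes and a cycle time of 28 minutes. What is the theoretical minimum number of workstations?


Formula: N_min = ceil(Sum of Task Times / Cycle Time)
N_min = ceil(136 min / 28 min) = ceil(4.8571)
N_min = 5 stations

5


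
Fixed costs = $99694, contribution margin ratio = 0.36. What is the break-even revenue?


Formula: BER = Fixed Costs / Contribution Margin Ratio
BER = $99694 / 0.36
BER = $276927.78 (to the nearest cent)

$276927.78


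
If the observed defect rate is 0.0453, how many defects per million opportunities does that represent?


DPMO = defect_rate * 1000000 = 0.0453 * 1000000

45300


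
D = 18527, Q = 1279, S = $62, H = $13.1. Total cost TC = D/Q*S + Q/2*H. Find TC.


TC = 18527/1279 * 62 + 1279/2 * 13.1

$9275.55


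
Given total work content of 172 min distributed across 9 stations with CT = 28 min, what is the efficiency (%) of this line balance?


Formula: Efficiency = Sum of Task Times / (N_stations * CT) * 100
Total station capacity = 9 stations * 28 min = 252 min
Efficiency = 172 / 252 * 100 = 68.3%

68.3%


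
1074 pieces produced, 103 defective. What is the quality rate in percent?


Formula: Quality Rate = Good Pieces / Total Pieces * 100
Good pieces = 1074 - 103 = 971
QR = 971 / 1074 * 100 = 90.4%

90.4%


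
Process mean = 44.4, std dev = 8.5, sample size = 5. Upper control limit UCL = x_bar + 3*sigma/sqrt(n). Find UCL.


UCL = 44.4 + 3 * 8.5 / sqrt(5)

55.8


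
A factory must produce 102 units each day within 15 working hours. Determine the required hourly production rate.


Formula: Production Rate = Daily Demand / Available Hours
Rate = 102 units/day / 15 hours/day
Rate = 6.8 units/hour

6.8 units/hour


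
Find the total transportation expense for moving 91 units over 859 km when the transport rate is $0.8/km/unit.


TC = dist * cost * units = 859 * 0.8 * 91 = $62535.20

$62535.20


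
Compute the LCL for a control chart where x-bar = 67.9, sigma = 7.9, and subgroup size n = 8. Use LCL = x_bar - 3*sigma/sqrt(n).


LCL = 67.9 - 3 * 7.9 / sqrt(8)

59.52


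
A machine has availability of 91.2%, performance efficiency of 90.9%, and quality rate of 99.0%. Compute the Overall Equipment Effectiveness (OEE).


Formula: OEE = Availability * Performance * Quality / 10000
A * P = 91.2% * 90.9% / 100 = 82.9%
OEE = 82.9% * 99.0% / 100 = 82.1%

82.1%


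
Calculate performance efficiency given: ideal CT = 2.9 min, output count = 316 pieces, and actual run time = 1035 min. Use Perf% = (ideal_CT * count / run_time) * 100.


Formula: Performance = (Ideal CT * Total Count) / Run Time * 100
Ideal output time = 2.9 * 316 = 916.4 min
Performance = 916.4 / 1035 * 100 = 88.5%

88.5%


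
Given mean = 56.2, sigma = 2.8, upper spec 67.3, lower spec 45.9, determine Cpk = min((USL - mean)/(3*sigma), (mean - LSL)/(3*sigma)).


Cpu = (67.3 - 56.2) / (3 * 2.8) = 1.32
Cpl = (56.2 - 45.9) / (3 * 2.8) = 1.23
Cpk = min(1.32, 1.23) = 1.23

1.23


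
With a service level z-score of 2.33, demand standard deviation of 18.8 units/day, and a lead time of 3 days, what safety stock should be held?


Formula: SS = z * sigma_d * sqrt(LT)
sqrt(LT) = sqrt(3) = 1.7321
SS = 2.33 * 18.8 * 1.7321
SS = 75.9 units

75.9 units


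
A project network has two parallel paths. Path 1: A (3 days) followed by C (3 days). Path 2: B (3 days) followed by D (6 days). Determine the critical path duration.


Path 1 = 3 + 3 = 6 days
Path 2 = 3 + 6 = 9 days
Duration = max(6, 9) = 9 days

9 days


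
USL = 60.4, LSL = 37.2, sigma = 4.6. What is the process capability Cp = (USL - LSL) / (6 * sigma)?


Cp = (60.4 - 37.2) / (6 * 4.6)

0.84


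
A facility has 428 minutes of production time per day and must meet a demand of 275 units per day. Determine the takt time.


Formula: Takt Time = Available Production Time / Customer Demand
Takt = 428 min/day / 275 units/day
Takt = 1.56 min/unit

1.56 min/unit


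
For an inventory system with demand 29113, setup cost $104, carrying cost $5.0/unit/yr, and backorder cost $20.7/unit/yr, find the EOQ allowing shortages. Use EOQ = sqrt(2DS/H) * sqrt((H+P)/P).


Formula: EOQ* = sqrt(2DS/H) * sqrt((H+P)/P)
Base EOQ = sqrt(2*29113*104/5.0) = 1100.5 units
Correction = sqrt((5.0+20.7)/20.7) = 1.11425
EOQ* = 1100.5 * 1.11425 = 1226.2 units

1226.2 units


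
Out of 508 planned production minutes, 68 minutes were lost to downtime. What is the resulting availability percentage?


Formula: Availability = (Planned Time - Downtime) / Planned Time * 100
Uptime = 508 - 68 = 440 min
Availability = 440 / 508 * 100 = 86.6%

86.6%


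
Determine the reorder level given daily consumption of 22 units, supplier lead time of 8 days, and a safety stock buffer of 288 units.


Formula: ROP = (Daily Demand * Lead Time) + Safety Stock
Demand during lead time = 22 * 8 = 176 units
ROP = 176 + 288 = 464 units

464 units


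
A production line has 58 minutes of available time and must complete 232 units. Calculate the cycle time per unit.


Formula: CT = Available Time / Number of Units
CT = 58 min / 232 units
CT = 0.25 min/unit

0.25 min/unit


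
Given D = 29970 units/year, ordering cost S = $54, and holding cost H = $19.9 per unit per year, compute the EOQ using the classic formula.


Formula: EOQ = sqrt(2 * D * S / H)
Numerator: 2 * 29970 * 54 = 3236760
2DS/H = 3236760 / 19.9 = 162651.3
EOQ = sqrt(162651.3) = 403.3 units

403.3 units


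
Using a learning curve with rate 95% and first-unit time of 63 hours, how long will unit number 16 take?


Formula: T_n = T_1 * (learning_rate)^(log2(n)) where learning_rate = rate/100
Doublings = log2(16) = 4
T_n = 63 * 0.95^4
T_n = 63 * 0.8145 = 51.3 hours

51.3 hours


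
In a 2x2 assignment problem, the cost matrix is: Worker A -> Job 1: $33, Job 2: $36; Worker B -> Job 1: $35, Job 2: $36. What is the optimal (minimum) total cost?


Option 1: A->1 + B->2 = $33 + $36 = $69
Option 2: A->2 + B->1 = $36 + $35 = $71
Min cost = min($69, $71) = $69

$69


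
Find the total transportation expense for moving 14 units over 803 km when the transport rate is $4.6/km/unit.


TC = dist * cost * units = 803 * 4.6 * 14 = $51713.20

$51713.20


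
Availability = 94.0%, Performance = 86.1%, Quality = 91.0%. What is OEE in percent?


Formula: OEE = Availability * Performance * Quality / 10000
A * P = 94.0% * 86.1% / 100 = 80.93%
OEE = 80.93% * 91.0% / 100 = 73.6%

73.6%


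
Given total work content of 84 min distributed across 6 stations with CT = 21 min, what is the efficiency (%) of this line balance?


Formula: Efficiency = Sum of Task Times / (N_stations * CT) * 100
Total station capacity = 6 stations * 21 min = 126 min
Efficiency = 84 / 126 * 100 = 66.7%

66.7%


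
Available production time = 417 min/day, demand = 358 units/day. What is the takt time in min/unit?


Formula: Takt Time = Available Production Time / Customer Demand
Takt = 417 min/day / 358 units/day
Takt = 1.16 min/unit

1.16 min/unit


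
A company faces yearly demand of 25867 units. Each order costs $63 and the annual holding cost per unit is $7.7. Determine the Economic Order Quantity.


Formula: EOQ = sqrt(2 * D * S / H)
Numerator: 2 * 25867 * 63 = 3259242
2DS/H = 3259242 / 7.7 = 423278.2
EOQ = sqrt(423278.2) = 650.6 units

650.6 units


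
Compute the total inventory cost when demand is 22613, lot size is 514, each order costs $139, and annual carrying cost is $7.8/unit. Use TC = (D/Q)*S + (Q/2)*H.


TC = 22613/514 * 139 + 514/2 * 7.8

$8119.79


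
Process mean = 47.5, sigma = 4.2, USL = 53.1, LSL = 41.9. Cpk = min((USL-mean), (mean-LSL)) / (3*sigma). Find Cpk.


Cpu = (53.1 - 47.5) / (3 * 4.2) = 0.44
Cpl = (47.5 - 41.9) / (3 * 4.2) = 0.44
Cpk = min(0.44, 0.44) = 0.44

0.44


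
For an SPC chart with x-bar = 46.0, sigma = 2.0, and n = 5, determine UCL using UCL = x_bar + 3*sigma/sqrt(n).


UCL = 46.0 + 3 * 2.0 / sqrt(5)

48.68


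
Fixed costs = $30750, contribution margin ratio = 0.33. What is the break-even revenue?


Formula: BER = Fixed Costs / Contribution Margin Ratio
BER = $30750 / 0.33
BER = $93181.82 (to the nearest cent)

$93181.82


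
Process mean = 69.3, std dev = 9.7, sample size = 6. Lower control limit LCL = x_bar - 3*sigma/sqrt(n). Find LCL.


LCL = 69.3 - 3 * 9.7 / sqrt(6)

57.42


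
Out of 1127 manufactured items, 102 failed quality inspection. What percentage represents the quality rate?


Formula: Quality Rate = Good Pieces / Total Pieces * 100
Good pieces = 1127 - 102 = 1025
QR = 1025 / 1127 * 100 = 90.9%

90.9%


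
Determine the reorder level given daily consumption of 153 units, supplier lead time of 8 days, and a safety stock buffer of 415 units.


Formula: ROP = (Daily Demand * Lead Time) + Safety Stock
Demand during lead time = 153 * 8 = 1224 units
ROP = 1224 + 415 = 1639 units

1639 units


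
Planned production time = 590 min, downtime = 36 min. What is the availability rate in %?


Formula: Availability = (Planned Time - Downtime) / Planned Time * 100
Uptime = 590 - 36 = 554 min
Availability = 554 / 590 * 100 = 93.9%

93.9%


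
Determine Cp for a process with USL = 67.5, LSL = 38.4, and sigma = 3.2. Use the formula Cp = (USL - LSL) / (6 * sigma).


Cp = (67.5 - 38.4) / (6 * 3.2)

1.52


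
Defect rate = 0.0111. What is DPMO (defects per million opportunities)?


DPMO = defect_rate * 1000000 = 0.0111 * 1000000

11100


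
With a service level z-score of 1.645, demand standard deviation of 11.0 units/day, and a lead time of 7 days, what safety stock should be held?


Formula: SS = z * sigma_d * sqrt(LT)
sqrt(LT) = sqrt(7) = 2.6458
SS = 1.645 * 11.0 * 2.6458
SS = 47.9 units

47.9 units


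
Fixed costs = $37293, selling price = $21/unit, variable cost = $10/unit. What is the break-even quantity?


Formula: BEQ = Fixed Costs / (Price - Variable Cost)
Contribution margin = $21 - $10 = $11/unit
BEQ = ceil($37293 / $11/unit) = ceil(3390.27) = 3391 units

3391 units


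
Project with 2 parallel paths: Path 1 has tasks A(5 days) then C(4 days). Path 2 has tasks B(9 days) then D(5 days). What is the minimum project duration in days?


Path 1 = 5 + 4 = 9 days
Path 2 = 9 + 5 = 14 days
Duration = max(9, 14) = 14 days

14 days


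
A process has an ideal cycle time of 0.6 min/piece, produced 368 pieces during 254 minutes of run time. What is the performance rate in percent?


Formula: Performance = (Ideal CT * Total Count) / Run Time * 100
Ideal output time = 0.6 * 368 = 220.8 min
Performance = 220.8 / 254 * 100 = 86.9%

86.9%


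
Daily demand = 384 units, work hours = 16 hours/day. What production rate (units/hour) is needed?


Formula: Production Rate = Daily Demand / Available Hours
Rate = 384 units/day / 16 hours/day
Rate = 24.0 units/hour

24.0 units/hour


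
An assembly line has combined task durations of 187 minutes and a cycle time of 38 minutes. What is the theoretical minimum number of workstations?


Formula: N_min = ceil(Sum of Task Times / Cycle Time)
N_min = ceil(187 min / 38 min) = ceil(4.9211)
N_min = 5 stations

5


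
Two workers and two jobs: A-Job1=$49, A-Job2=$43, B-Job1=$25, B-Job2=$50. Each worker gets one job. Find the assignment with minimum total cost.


Option 1: A->1 + B->2 = $49 + $50 = $99
Option 2: A->2 + B->1 = $43 + $25 = $68
Min cost = min($99, $68) = $68

$68


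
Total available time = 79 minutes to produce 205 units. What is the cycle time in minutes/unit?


Formula: CT = Available Time / Number of Units
CT = 79 min / 205 units
CT = 0.39 min/unit

0.39 min/unit


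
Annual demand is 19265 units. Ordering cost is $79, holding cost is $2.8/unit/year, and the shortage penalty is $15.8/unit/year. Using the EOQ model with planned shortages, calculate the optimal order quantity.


Formula: EOQ* = sqrt(2DS/H) * sqrt((H+P)/P)
Base EOQ = sqrt(2*19265*79/2.8) = 1042.64 units
Correction = sqrt((2.8+15.8)/15.8) = 1.085
EOQ* = 1042.64 * 1.085 = 1131.3 units

1131.3 units


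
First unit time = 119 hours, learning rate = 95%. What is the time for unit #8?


Formula: T_n = T_1 * (learning_rate)^(log2(n)) where learning_rate = rate/100
Doublings = log2(8) = 3
T_n = 119 * 0.95^3
T_n = 119 * 0.8574 = 102.0 hours

102.0 hours


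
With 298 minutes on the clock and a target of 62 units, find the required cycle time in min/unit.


Formula: CT = Available Time / Number of Units
CT = 298 min / 62 units
CT = 4.81 min/unit

4.81 min/unit


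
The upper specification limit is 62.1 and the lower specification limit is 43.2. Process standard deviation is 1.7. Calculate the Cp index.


Cp = (62.1 - 43.2) / (6 * 1.7)

1.85


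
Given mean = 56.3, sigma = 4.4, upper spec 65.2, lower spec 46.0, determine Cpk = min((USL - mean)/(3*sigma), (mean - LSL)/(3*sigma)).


Cpu = (65.2 - 56.3) / (3 * 4.4) = 0.67
Cpl = (56.3 - 46.0) / (3 * 4.4) = 0.78
Cpk = min(0.67, 0.78) = 0.67

0.67


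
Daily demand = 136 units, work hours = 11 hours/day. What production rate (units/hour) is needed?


Formula: Production Rate = Daily Demand / Available Hours
Rate = 136 units/day / 11 hours/day
Rate = 12.4 units/hour

12.4 units/hour


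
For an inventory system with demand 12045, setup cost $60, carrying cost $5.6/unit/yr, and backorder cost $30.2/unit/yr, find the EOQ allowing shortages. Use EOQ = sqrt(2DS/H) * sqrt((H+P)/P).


Formula: EOQ* = sqrt(2DS/H) * sqrt((H+P)/P)
Base EOQ = sqrt(2*12045*60/5.6) = 508.04 units
Correction = sqrt((5.6+30.2)/30.2) = 1.08877
EOQ* = 508.04 * 1.08877 = 553.1 units

553.1 units


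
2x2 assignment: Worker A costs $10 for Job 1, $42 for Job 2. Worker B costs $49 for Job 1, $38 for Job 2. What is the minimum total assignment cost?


Option 1: A->1 + B->2 = $10 + $38 = $48
Option 2: A->2 + B->1 = $42 + $49 = $91
Min cost = min($48, $91) = $48

$48


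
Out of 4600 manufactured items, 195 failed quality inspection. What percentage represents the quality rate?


Formula: Quality Rate = Good Pieces / Total Pieces * 100
Good pieces = 4600 - 195 = 4405
QR = 4405 / 4600 * 100 = 95.8%

95.8%


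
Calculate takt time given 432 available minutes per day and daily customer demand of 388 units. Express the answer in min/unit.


Formula: Takt Time = Available Production Time / Customer Demand
Takt = 432 min/day / 388 units/day
Takt = 1.11 min/unit

1.11 min/unit


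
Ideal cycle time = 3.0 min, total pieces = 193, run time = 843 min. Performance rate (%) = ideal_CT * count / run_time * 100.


Formula: Performance = (Ideal CT * Total Count) / Run Time * 100
Ideal output time = 3.0 * 193 = 579.0 min
Performance = 579.0 / 843 * 100 = 68.7%

68.7%


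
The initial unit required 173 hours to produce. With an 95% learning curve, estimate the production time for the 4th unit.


Formula: T_n = T_1 * (learning_rate)^(log2(n)) where learning_rate = rate/100
Doublings = log2(4) = 2
T_n = 173 * 0.95^2
T_n = 173 * 0.9025 = 156.1 hours

156.1 hours


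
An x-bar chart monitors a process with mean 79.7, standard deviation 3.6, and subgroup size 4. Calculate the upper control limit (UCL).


UCL = 79.7 + 3 * 3.6 / sqrt(4)

85.1


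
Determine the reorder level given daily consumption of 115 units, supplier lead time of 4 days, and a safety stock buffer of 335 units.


Formula: ROP = (Daily Demand * Lead Time) + Safety Stock
Demand during lead time = 115 * 4 = 460 units
ROP = 460 + 335 = 795 units

795 units


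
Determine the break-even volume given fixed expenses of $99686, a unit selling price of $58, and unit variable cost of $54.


Formula: BEQ = Fixed Costs / (Price - Variable Cost)
Contribution margin = $58 - $54 = $4/unit
BEQ = ceil($99686 / $4/unit) = ceil(24921.5) = 24922 units

24922 units


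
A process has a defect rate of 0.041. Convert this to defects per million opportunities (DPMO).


DPMO = defect_rate * 1000000 = 0.041 * 1000000

41000


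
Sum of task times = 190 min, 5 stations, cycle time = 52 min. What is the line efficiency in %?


Formula: Efficiency = Sum of Task Times / (N_stations * CT) * 100
Total station capacity = 5 stations * 52 min = 260 min
Efficiency = 190 / 260 * 100 = 73.1%

73.1%


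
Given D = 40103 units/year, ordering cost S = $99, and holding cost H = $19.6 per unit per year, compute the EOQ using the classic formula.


Formula: EOQ = sqrt(2 * D * S / H)
Numerator: 2 * 40103 * 99 = 7940394
2DS/H = 7940394 / 19.6 = 405122.1
EOQ = sqrt(405122.1) = 636.5 units

636.5 units


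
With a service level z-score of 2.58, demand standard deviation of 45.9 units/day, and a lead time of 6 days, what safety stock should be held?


Formula: SS = z * sigma_d * sqrt(LT)
sqrt(LT) = sqrt(6) = 2.4495
SS = 2.58 * 45.9 * 2.4495
SS = 290.1 units

290.1 units


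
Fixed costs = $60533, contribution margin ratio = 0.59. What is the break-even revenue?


Formula: BER = Fixed Costs / Contribution Margin Ratio
BER = $60533 / 0.59
BER = $102598.31 (to the nearest cent)

$102598.31


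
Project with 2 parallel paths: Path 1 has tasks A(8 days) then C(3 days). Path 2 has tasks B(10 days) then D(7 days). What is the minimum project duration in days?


Path 1 = 8 + 3 = 11 days
Path 2 = 10 + 7 = 17 days
Duration = max(11, 17) = 17 days

17 days


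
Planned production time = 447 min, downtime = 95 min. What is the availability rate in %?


Formula: Availability = (Planned Time - Downtime) / Planned Time * 100
Uptime = 447 - 95 = 352 min
Availability = 352 / 447 * 100 = 78.7%

78.7%


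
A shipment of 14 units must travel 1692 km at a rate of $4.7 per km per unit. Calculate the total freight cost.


TC = dist * cost * units = 1692 * 4.7 * 14 = $111333.60

$111333.60


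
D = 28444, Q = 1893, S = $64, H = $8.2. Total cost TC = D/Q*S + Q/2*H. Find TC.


TC = 28444/1893 * 64 + 1893/2 * 8.2

$8722.96


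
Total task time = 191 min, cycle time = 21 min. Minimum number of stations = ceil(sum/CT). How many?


Formula: N_min = ceil(Sum of Task Times / Cycle Time)
N_min = ceil(191 min / 21 min) = ceil(9.0952)
N_min = 10 stations

10


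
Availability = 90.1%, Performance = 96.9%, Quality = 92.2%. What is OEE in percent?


Formula: OEE = Availability * Performance * Quality / 10000
A * P = 90.1% * 96.9% / 100 = 87.31%
OEE = 87.31% * 92.2% / 100 = 80.5%

80.5%


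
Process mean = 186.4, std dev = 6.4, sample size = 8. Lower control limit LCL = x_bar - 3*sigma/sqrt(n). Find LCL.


LCL = 186.4 - 3 * 6.4 / sqrt(8)

179.61


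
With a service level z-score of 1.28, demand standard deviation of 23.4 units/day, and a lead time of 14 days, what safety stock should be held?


Formula: SS = z * sigma_d * sqrt(LT)
sqrt(LT) = sqrt(14) = 3.7417
SS = 1.28 * 23.4 * 3.7417
SS = 112.1 units

112.1 units


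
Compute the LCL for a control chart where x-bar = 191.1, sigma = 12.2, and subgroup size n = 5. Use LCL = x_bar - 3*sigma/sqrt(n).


LCL = 191.1 - 3 * 12.2 / sqrt(5)

174.73


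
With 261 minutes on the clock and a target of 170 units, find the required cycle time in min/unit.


Formula: CT = Available Time / Number of Units
CT = 261 min / 170 units
CT = 1.54 min/unit

1.54 min/unit


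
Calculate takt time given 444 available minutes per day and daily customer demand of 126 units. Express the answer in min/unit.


Formula: Takt Time = Available Production Time / Customer Demand
Takt = 444 min/day / 126 units/day
Takt = 3.52 min/unit

3.52 min/unit


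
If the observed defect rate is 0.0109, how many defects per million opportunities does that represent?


DPMO = defect_rate * 1000000 = 0.0109 * 1000000

10900


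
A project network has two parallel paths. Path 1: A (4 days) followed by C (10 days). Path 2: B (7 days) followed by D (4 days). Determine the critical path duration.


Path 1 = 4 + 10 = 14 days
Path 2 = 7 + 4 = 11 days
Duration = max(14, 11) = 14 days

14 days


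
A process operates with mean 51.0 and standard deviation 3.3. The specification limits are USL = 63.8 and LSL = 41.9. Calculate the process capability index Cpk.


Cpu = (63.8 - 51.0) / (3 * 3.3) = 1.29
Cpl = (51.0 - 41.9) / (3 * 3.3) = 0.92
Cpk = min(1.29, 0.92) = 0.92

0.92


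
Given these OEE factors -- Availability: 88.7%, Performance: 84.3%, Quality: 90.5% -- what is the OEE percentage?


Formula: OEE = Availability * Performance * Quality / 10000
A * P = 88.7% * 84.3% / 100 = 74.77%
OEE = 74.77% * 90.5% / 100 = 67.7%

67.7%


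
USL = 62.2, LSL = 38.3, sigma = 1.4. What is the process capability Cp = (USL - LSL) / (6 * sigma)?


Cp = (62.2 - 38.3) / (6 * 1.4)

2.85


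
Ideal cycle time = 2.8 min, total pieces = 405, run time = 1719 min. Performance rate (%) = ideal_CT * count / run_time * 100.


Formula: Performance = (Ideal CT * Total Count) / Run Time * 100
Ideal output time = 2.8 * 405 = 1134.0 min
Performance = 1134.0 / 1719 * 100 = 66.0%

66.0%


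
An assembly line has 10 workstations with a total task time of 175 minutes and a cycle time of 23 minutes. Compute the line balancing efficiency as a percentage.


Formula: Efficiency = Sum of Task Times / (N_stations * CT) * 100
Total station capacity = 10 stations * 23 min = 230 min
Efficiency = 175 / 230 * 100 = 76.1%

76.1%


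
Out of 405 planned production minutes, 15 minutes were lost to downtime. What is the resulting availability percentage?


Formula: Availability = (Planned Time - Downtime) / Planned Time * 100
Uptime = 405 - 15 = 390 min
Availability = 390 / 405 * 100 = 96.3%

96.3%


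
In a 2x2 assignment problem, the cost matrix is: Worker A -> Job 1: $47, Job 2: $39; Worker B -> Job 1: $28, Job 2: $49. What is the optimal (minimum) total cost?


Option 1: A->1 + B->2 = $47 + $49 = $96
Option 2: A->2 + B->1 = $39 + $28 = $67
Min cost = min($96, $67) = $67

$67


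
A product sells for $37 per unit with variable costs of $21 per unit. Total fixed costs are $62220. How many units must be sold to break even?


Formula: BEQ = Fixed Costs / (Price - Variable Cost)
Contribution margin = $37 - $21 = $16/unit
BEQ = ceil($62220 / $16/unit) = ceil(3888.75) = 3889 units

3889 units


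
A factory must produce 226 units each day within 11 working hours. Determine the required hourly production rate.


Formula: Production Rate = Daily Demand / Available Hours
Rate = 226 units/day / 11 hours/day
Rate = 20.5 units/hour

20.5 units/hour


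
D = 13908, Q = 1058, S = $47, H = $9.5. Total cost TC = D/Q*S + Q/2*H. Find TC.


TC = 13908/1058 * 47 + 1058/2 * 9.5

$5643.34


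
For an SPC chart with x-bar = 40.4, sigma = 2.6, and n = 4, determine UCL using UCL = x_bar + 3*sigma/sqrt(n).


UCL = 40.4 + 3 * 2.6 / sqrt(4)

44.3


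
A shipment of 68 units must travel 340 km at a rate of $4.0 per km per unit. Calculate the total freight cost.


TC = dist * cost * units = 340 * 4.0 * 68 = $92480.00

$92480.00


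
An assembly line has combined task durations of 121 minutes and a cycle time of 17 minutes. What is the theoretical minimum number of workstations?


Formula: N_min = ceil(Sum of Task Times / Cycle Time)
N_min = ceil(121 min / 17 min) = ceil(7.1176)
N_min = 8 stations

8


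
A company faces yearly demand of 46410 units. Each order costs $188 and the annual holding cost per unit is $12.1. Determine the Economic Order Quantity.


Formula: EOQ = sqrt(2 * D * S / H)
Numerator: 2 * 46410 * 188 = 17450160
2DS/H = 17450160 / 12.1 = 1442162.0
EOQ = sqrt(1442162.0) = 1200.9 units

1200.9 units


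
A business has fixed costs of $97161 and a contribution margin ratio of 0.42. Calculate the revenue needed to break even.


Formula: BER = Fixed Costs / Contribution Margin Ratio
BER = $97161 / 0.42
BER = $231335.71 (to the nearest cent)

$231335.71


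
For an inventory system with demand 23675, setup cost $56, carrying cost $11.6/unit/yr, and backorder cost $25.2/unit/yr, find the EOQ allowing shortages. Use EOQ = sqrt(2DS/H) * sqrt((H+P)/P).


Formula: EOQ* = sqrt(2DS/H) * sqrt((H+P)/P)
Base EOQ = sqrt(2*23675*56/11.6) = 478.11 units
Correction = sqrt((11.6+25.2)/25.2) = 1.20844
EOQ* = 478.11 * 1.20844 = 577.8 units

577.8 units


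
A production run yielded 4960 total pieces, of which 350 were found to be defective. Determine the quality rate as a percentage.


Formula: Quality Rate = Good Pieces / Total Pieces * 100
Good pieces = 4960 - 350 = 4610
QR = 4610 / 4960 * 100 = 92.9%

92.9%


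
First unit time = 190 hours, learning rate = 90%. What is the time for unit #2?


Formula: T_n = T_1 * (learning_rate)^(log2(n)) where learning_rate = rate/100
Doublings = log2(2) = 1
T_n = 190 * 0.9^1
T_n = 190 * 0.9 = 171.0 hours

171.0 hours


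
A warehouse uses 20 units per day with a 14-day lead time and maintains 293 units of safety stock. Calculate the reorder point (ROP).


Formula: ROP = (Daily Demand * Lead Time) + Safety Stock
Demand during lead time = 20 * 14 = 280 units
ROP = 280 + 293 = 573 units

573 units


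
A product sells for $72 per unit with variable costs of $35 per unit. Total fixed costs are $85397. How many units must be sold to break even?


Formula: BEQ = Fixed Costs / (Price - Variable Cost)
Contribution margin = $72 - $35 = $37/unit
BEQ = ceil($85397 / $37/unit) = ceil(2308.03) = 2309 units

2309 units


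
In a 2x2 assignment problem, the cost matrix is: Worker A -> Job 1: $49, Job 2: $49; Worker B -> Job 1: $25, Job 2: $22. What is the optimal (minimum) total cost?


Option 1: A->1 + B->2 = $49 + $22 = $71
Option 2: A->2 + B->1 = $49 + $25 = $74
Min cost = min($71, $74) = $71

$71


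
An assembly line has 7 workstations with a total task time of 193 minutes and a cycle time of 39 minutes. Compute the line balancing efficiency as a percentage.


Formula: Efficiency = Sum of Task Times / (N_stations * CT) * 100
Total station capacity = 7 stations * 39 min = 273 min
Efficiency = 193 / 273 * 100 = 70.7%

70.7%


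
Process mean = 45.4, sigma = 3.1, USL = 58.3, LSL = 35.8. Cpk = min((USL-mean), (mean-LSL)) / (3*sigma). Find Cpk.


Cpu = (58.3 - 45.4) / (3 * 3.1) = 1.39
Cpl = (45.4 - 35.8) / (3 * 3.1) = 1.03
Cpk = min(1.39, 1.03) = 1.03

1.03


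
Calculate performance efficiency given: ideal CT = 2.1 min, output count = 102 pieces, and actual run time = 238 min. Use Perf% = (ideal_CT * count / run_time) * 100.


Formula: Performance = (Ideal CT * Total Count) / Run Time * 100
Ideal output time = 2.1 * 102 = 214.2 min
Performance = 214.2 / 238 * 100 = 90.0%

90.0%


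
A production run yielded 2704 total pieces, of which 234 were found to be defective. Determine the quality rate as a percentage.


Formula: Quality Rate = Good Pieces / Total Pieces * 100
Good pieces = 2704 - 234 = 2470
QR = 2470 / 2704 * 100 = 91.3%

91.3%


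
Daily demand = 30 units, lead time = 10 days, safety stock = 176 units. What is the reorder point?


Formula: ROP = (Daily Demand * Lead Time) + Safety Stock
Demand during lead time = 30 * 10 = 300 units
ROP = 300 + 176 = 476 units

476 units


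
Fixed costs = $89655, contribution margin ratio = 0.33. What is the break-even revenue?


Formula: BER = Fixed Costs / Contribution Margin Ratio
BER = $89655 / 0.33
BER = $271681.82 (to the nearest cent)

$271681.82


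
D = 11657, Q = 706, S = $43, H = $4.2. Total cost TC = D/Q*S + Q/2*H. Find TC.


TC = 11657/706 * 43 + 706/2 * 4.2

$2192.59


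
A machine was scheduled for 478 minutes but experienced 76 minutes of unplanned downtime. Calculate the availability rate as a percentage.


Formula: Availability = (Planned Time - Downtime) / Planned Time * 100
Uptime = 478 - 76 = 402 min
Availability = 402 / 478 * 100 = 84.1%

84.1%


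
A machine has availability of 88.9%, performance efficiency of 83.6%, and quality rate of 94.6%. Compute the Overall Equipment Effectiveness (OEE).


Formula: OEE = Availability * Performance * Quality / 10000
A * P = 88.9% * 83.6% / 100 = 74.32%
OEE = 74.32% * 94.6% / 100 = 70.3%

70.3%


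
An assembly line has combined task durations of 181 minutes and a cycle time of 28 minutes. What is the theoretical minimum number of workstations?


Formula: N_min = ceil(Sum of Task Times / Cycle Time)
N_min = ceil(181 min / 28 min) = ceil(6.4643)
N_min = 7 stations

7


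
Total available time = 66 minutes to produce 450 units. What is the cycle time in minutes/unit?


Formula: CT = Available Time / Number of Units
CT = 66 min / 450 units
CT = 0.15 min/unit

0.15 min/unit


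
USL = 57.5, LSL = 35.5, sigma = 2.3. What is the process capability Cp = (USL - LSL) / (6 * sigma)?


Cp = (57.5 - 35.5) / (6 * 2.3)

1.59


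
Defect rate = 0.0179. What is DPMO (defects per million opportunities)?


DPMO = defect_rate * 1000000 = 0.0179 * 1000000

17900


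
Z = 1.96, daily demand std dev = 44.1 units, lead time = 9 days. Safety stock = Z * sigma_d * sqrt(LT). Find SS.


Formula: SS = z * sigma_d * sqrt(LT)
sqrt(LT) = sqrt(9) = 3.0
SS = 1.96 * 44.1 * 3.0
SS = 259.3 units

259.3 units


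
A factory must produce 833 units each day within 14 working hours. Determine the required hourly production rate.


Formula: Production Rate = Daily Demand / Available Hours
Rate = 833 units/day / 14 hours/day
Rate = 59.5 units/hour

59.5 units/hour


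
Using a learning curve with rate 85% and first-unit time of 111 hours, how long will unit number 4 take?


Formula: T_n = T_1 * (learning_rate)^(log2(n)) where learning_rate = rate/100
Doublings = log2(4) = 2
T_n = 111 * 0.85^2
T_n = 111 * 0.7225 = 80.2 hours

80.2 hours


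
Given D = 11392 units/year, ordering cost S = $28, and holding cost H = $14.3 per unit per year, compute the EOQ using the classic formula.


Formula: EOQ = sqrt(2 * D * S / H)
Numerator: 2 * 11392 * 28 = 637952
2DS/H = 637952 / 14.3 = 44612.0
EOQ = sqrt(44612.0) = 211.2 units

211.2 units


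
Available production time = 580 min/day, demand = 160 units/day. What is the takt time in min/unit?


Formula: Takt Time = Available Production Time / Customer Demand
Takt = 580 min/day / 160 units/day
Takt = 3.63 min/unit

3.63 min/unit


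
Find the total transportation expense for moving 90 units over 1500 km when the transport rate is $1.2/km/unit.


TC = dist * cost * units = 1500 * 1.2 * 90 = $162000.00

$162000.00


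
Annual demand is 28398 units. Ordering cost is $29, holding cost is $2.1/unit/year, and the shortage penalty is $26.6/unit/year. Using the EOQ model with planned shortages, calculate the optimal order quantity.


Formula: EOQ* = sqrt(2DS/H) * sqrt((H+P)/P)
Base EOQ = sqrt(2*28398*29/2.1) = 885.62 units
Correction = sqrt((2.1+26.6)/26.6) = 1.03872
EOQ* = 885.62 * 1.03872 = 919.9 units

919.9 units


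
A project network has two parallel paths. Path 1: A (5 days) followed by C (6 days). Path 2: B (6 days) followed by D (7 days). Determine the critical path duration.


Path 1 = 5 + 6 = 11 days
Path 2 = 6 + 7 = 13 days
Duration = max(11, 13) = 13 days

13 days


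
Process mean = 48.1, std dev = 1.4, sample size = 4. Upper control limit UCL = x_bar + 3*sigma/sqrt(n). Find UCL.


UCL = 48.1 + 3 * 1.4 / sqrt(4)

50.2


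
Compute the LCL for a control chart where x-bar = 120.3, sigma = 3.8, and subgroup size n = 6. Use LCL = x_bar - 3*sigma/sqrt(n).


LCL = 120.3 - 3 * 3.8 / sqrt(6)

115.65


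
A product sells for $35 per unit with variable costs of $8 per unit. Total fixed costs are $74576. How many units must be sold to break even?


Formula: BEQ = Fixed Costs / (Price - Variable Cost)
Contribution margin = $35 - $8 = $27/unit
BEQ = ceil($74576 / $27/unit) = ceil(2762.07) = 2763 units

2763 units


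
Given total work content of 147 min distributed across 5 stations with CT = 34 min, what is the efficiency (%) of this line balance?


Formula: Efficiency = Sum of Task Times / (N_stations * CT) * 100
Total station capacity = 5 stations * 34 min = 170 min
Efficiency = 147 / 170 * 100 = 86.5%

86.5%


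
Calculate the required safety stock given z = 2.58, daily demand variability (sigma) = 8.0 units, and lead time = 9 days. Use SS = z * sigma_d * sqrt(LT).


Formula: SS = z * sigma_d * sqrt(LT)
sqrt(LT) = sqrt(9) = 3.0
SS = 2.58 * 8.0 * 3.0
SS = 61.9 units

61.9 units


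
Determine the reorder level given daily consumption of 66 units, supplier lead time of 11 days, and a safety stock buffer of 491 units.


Formula: ROP = (Daily Demand * Lead Time) + Safety Stock
Demand during lead time = 66 * 11 = 726 units
ROP = 726 + 491 = 1217 units

1217 units


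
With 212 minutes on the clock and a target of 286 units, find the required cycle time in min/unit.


Formula: CT = Available Time / Number of Units
CT = 212 min / 286 units
CT = 0.74 min/unit

0.74 min/unit


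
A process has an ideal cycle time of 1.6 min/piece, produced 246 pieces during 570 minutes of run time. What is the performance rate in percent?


Formula: Performance = (Ideal CT * Total Count) / Run Time * 100
Ideal output time = 1.6 * 246 = 393.6 min
Performance = 393.6 / 570 * 100 = 69.1%

69.1%


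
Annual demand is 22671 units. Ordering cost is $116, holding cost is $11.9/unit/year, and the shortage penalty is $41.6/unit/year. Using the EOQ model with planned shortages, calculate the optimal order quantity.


Formula: EOQ* = sqrt(2DS/H) * sqrt((H+P)/P)
Base EOQ = sqrt(2*22671*116/11.9) = 664.82 units
Correction = sqrt((11.9+41.6)/41.6) = 1.13404
EOQ* = 664.82 * 1.13404 = 753.9 units

753.9 units


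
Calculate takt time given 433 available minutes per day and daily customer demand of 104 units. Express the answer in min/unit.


Formula: Takt Time = Available Production Time / Customer Demand
Takt = 433 min/day / 104 units/day
Takt = 4.16 min/unit

4.16 min/unit


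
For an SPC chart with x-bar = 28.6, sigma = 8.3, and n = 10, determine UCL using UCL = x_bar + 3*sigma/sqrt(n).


UCL = 28.6 + 3 * 8.3 / sqrt(10)

36.47


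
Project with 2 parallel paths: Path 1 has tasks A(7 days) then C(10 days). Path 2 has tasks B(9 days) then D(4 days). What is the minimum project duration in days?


Path 1 = 7 + 10 = 17 days
Path 2 = 9 + 4 = 13 days
Duration = max(17, 13) = 17 days

17 days


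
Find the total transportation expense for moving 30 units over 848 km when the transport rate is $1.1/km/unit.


TC = dist * cost * units = 848 * 1.1 * 30 = $27984.00

$27984.00


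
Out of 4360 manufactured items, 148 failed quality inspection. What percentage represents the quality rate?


Formula: Quality Rate = Good Pieces / Total Pieces * 100
Good pieces = 4360 - 148 = 4212
QR = 4212 / 4360 * 100 = 96.6%

96.6%


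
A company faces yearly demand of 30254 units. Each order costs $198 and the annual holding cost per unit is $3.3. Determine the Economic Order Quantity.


Formula: EOQ = sqrt(2 * D * S / H)
Numerator: 2 * 30254 * 198 = 11980584
2DS/H = 11980584 / 3.3 = 3630480.0
EOQ = sqrt(3630480.0) = 1905.4 units

1905.4 units


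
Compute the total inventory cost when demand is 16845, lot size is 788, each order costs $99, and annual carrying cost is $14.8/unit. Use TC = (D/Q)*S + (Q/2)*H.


TC = 16845/788 * 99 + 788/2 * 14.8

$7947.51


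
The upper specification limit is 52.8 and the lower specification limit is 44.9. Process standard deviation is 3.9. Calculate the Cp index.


Cp = (52.8 - 44.9) / (6 * 3.9)

0.34


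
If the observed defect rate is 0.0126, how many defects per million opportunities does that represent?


DPMO = defect_rate * 1000000 = 0.0126 * 1000000

12600


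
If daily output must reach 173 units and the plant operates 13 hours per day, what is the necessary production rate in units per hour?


Formula: Production Rate = Daily Demand / Available Hours
Rate = 173 units/day / 13 hours/day
Rate = 13.3 units/hour

13.3 units/hour


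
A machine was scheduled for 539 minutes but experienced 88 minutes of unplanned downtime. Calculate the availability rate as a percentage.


Formula: Availability = (Planned Time - Downtime) / Planned Time * 100
Uptime = 539 - 88 = 451 min
Availability = 451 / 539 * 100 = 83.7%

83.7%


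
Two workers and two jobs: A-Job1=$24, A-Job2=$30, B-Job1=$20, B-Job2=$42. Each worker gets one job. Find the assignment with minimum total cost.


Option 1: A->1 + B->2 = $24 + $42 = $66
Option 2: A->2 + B->1 = $30 + $20 = $50
Min cost = min($66, $50) = $50

$50


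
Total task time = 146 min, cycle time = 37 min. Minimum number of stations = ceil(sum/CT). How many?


Formula: N_min = ceil(Sum of Task Times / Cycle Time)
N_min = ceil(146 min / 37 min) = ceil(3.9459)
N_min = 4 stations

4
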